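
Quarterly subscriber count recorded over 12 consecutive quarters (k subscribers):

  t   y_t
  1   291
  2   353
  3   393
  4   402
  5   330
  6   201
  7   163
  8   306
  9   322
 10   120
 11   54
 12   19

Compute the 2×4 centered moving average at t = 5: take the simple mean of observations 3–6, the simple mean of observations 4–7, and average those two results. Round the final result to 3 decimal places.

302.750

Sum over 3–6: 393 + 402 + 330 + 201 = 1326
Sum over 4–7: 402 + 330 + 201 + 163 = 1096
CMA at t=5 = (1326 + 1096) / (2·4) = 2422 / 8 = 302.750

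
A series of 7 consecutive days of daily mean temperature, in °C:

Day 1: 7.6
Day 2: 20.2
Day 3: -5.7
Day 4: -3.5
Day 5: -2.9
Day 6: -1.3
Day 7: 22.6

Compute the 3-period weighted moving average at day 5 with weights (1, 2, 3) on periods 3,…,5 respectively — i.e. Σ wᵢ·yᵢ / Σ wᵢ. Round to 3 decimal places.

-3.567

Weighted sum: 1·-5.7 + 2·-3.5 + 3·-2.9 = -5.7 + -7.0 + -8.7 = -21.4
Weight total: 1 + 2 + 3 = 6
WMA = -21.4 / 6 = -3.567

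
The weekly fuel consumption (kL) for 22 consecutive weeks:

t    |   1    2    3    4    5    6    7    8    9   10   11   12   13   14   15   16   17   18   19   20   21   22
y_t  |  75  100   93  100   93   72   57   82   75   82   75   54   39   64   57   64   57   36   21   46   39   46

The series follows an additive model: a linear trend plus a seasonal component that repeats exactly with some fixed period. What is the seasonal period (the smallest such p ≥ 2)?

First differences y_{t+1} − y_t: 25, -7, 7, -7, -21, -15, 25, -7, 7, -7, -21, -15, 25, -7, …
The difference pattern repeats every 6 terms and not for any smaller step, so p = 6.

6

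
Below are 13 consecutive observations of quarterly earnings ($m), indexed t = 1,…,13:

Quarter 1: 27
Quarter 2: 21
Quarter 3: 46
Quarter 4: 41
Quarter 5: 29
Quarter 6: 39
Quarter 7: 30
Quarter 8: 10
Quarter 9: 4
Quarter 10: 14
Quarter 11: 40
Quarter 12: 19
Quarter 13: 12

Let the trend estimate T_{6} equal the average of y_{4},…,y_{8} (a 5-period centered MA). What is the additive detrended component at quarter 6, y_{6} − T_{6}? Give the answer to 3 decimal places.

Trend T_6 = (41 + 29 + 39 + 30 + 10) / 5 = 149/5 = 29.80000
Detrended value: 39 − 29.80000 = 9.200

9.200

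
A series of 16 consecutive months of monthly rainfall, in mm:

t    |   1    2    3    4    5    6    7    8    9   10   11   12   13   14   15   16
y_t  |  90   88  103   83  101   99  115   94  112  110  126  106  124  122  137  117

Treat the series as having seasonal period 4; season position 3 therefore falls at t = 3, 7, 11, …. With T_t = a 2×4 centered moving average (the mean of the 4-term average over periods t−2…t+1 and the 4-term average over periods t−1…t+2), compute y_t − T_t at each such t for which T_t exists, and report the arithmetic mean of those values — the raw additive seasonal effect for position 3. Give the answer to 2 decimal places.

Season position 3 occurs at t = 3, 7, 11 (where T_t is defined).
t=3: T_3 = 92.3750; y_3 − T_3 = 103 − 92.3750 = 10.6250
t=7: T_7 = 103.6250; y_7 − T_7 = 115 − 103.6250 = 11.3750
t=11: T_11 = 115.0000; y_11 − T_11 = 126 − 115.0000 = 11.0000
Mean deviation: (10.6250 + 11.3750 + 11.0000) / 3 = 11.00

11.00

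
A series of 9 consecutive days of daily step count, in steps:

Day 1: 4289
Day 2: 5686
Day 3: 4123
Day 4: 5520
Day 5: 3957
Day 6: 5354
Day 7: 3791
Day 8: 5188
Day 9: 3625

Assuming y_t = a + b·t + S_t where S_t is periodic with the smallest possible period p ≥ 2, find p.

2

First differences y_{t+1} − y_t: 1397, -1563, 1397, -1563, 1397, -1563, …
The difference pattern repeats every 2 terms and not for any smaller step, so p = 2.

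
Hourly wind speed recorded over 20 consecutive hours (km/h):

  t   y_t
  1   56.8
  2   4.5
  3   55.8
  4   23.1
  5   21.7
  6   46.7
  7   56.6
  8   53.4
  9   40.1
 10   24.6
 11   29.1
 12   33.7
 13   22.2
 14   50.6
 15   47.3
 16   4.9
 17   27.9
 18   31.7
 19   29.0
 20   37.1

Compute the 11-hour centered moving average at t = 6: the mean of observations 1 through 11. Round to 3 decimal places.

37.491

Sum of periods 1–11: 56.8 + 4.5 + 55.8 + 23.1 + 21.7 + 46.7 + 56.6 + 53.4 + 40.1 + 24.6 + 29.1 = 412.4
Divide by 11: 412.4 / 11 = 37.491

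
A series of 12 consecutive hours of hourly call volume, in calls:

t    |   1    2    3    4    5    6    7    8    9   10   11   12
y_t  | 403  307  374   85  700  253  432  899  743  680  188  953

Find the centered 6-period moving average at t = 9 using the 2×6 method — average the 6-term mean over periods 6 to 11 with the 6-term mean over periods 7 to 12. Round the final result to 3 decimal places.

590.833

Sum over 6–11: 253 + 432 + 899 + 743 + 680 + 188 = 3195
Sum over 7–12: 432 + 899 + 743 + 680 + 188 + 953 = 3895
CMA at t=9 = (3195 + 3895) / (2·6) = 7090 / 12 = 590.833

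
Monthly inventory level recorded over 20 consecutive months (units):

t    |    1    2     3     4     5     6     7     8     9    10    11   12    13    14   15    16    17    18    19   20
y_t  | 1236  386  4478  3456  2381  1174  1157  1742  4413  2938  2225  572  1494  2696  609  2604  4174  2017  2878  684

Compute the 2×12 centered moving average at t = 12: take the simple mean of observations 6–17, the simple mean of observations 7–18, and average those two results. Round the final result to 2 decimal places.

Sum over 6–17: 1174 + 1157 + 1742 + 4413 + 2938 + 2225 + 572 + 1494 + 2696 + 609 + 2604 + 4174 = 25798
Sum over 7–18: 1157 + 1742 + 4413 + 2938 + 2225 + 572 + 1494 + 2696 + 609 + 2604 + 4174 + 2017 = 26641
CMA at t=12 = (25798 + 26641) / (2·12) = 52439 / 24 = 2184.96

2184.96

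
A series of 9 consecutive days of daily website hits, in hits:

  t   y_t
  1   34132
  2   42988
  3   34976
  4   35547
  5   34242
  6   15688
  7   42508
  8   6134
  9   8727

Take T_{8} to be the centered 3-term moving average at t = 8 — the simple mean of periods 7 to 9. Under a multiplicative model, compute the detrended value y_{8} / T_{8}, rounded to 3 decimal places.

0.321

Trend T_8 = (42508 + 6134 + 8727) / 3 = 57369/3 = 19123.00000
Ratio to trend: 6134 / 19123.00000 = 0.321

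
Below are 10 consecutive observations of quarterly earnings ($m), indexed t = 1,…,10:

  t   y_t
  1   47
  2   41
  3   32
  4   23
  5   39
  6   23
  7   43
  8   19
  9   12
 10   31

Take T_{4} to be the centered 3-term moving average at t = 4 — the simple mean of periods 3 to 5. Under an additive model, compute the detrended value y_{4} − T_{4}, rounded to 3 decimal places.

Trend T_4 = (32 + 23 + 39) / 3 = 94/3 = 31.33333
Detrended value: 23 − 31.33333 = -8.333

-8.333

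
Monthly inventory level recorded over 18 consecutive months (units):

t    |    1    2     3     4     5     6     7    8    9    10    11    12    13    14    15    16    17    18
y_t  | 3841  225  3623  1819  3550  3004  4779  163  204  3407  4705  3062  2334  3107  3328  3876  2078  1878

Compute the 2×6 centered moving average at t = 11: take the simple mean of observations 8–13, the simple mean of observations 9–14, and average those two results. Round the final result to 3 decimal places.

2557.833

Sum over 8–13: 163 + 204 + 3407 + 4705 + 3062 + 2334 = 13875
Sum over 9–14: 204 + 3407 + 4705 + 3062 + 2334 + 3107 = 16819
CMA at t=11 = (13875 + 16819) / (2·6) = 30694 / 12 = 2557.833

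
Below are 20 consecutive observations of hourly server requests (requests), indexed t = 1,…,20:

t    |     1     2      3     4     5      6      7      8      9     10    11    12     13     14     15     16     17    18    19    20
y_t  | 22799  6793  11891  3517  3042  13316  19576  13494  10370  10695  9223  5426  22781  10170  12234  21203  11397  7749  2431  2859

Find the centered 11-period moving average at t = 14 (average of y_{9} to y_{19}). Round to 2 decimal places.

Sum of periods 9–19: 10370 + 10695 + 9223 + 5426 + 22781 + 10170 + 12234 + 21203 + 11397 + 7749 + 2431 = 123679
Divide by 11: 123679 / 11 = 11243.55

11243.55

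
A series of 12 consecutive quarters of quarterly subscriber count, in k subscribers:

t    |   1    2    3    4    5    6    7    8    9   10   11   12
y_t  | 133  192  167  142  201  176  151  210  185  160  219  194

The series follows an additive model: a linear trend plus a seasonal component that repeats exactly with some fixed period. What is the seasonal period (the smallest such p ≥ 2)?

First differences y_{t+1} − y_t: 59, -25, -25, 59, -25, -25, 59, -25, …
The difference pattern repeats every 3 terms and not for any smaller step, so p = 3.

3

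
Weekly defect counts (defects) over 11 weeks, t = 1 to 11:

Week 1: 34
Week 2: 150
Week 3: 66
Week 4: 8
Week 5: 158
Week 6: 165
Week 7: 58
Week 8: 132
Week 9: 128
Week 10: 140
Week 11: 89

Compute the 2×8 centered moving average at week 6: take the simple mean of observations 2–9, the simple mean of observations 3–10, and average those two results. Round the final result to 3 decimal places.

107.500

Sum over 2–9: 150 + 66 + 8 + 158 + 165 + 58 + 132 + 128 = 865
Sum over 3–10: 66 + 8 + 158 + 165 + 58 + 132 + 128 + 140 = 855
CMA at t=6 = (865 + 855) / (2·8) = 1720 / 16 = 107.500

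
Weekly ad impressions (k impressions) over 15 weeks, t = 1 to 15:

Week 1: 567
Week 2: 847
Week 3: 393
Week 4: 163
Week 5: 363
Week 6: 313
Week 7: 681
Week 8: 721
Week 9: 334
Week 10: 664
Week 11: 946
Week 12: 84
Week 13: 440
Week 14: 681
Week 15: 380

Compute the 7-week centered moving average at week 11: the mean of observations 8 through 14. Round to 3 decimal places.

Sum of periods 8–14: 721 + 334 + 664 + 946 + 84 + 440 + 681 = 3870
Divide by 7: 3870 / 7 = 552.857

552.857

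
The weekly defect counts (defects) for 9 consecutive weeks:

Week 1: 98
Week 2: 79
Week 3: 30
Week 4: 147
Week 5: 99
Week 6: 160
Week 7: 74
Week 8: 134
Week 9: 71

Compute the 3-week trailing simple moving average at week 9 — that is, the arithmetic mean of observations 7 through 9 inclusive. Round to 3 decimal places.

Sum of periods 7–9: 74 + 134 + 71 = 279
Divide by 3: 279 / 3 = 93.000

93.000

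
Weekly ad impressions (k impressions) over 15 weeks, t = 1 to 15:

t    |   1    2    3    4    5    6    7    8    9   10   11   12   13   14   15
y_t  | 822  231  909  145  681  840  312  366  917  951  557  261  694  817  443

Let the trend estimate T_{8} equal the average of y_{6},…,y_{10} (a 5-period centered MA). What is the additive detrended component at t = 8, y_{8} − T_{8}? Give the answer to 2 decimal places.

Trend T_8 = (840 + 312 + 366 + 917 + 951) / 5 = 3386/5 = 677.2000
Detrended value: 366 − 677.2000 = -311.20

-311.20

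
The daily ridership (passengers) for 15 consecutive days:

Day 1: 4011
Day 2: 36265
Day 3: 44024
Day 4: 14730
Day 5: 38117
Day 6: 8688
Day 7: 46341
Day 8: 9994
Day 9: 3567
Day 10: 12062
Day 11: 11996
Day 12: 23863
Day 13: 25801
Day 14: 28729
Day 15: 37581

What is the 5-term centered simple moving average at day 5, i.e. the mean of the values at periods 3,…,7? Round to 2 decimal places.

30380.00

Sum of periods 3–7: 44024 + 14730 + 38117 + 8688 + 46341 = 151900
Divide by 5: 151900 / 5 = 30380.00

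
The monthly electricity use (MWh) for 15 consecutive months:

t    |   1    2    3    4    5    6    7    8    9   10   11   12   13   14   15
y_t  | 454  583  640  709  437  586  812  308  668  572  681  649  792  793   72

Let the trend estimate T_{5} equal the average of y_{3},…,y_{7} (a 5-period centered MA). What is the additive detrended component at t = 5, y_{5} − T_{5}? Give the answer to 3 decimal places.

Trend T_5 = (640 + 709 + 437 + 586 + 812) / 5 = 3184/5 = 636.80000
Detrended value: 437 − 636.80000 = -199.800

-199.800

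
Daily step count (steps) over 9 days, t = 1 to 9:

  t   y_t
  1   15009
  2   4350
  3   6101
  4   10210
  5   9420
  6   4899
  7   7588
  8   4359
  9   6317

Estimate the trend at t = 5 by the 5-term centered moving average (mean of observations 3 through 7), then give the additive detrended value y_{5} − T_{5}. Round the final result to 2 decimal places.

1776.40

Trend T_5 = (6101 + 10210 + 9420 + 4899 + 7588) / 5 = 38218/5 = 7643.6000
Detrended value: 9420 − 7643.6000 = 1776.40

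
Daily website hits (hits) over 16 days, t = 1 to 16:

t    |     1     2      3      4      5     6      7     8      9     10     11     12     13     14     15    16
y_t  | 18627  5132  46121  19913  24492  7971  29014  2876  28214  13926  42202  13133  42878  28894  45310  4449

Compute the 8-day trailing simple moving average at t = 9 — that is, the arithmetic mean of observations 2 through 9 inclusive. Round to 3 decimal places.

20466.625

Sum of periods 2–9: 5132 + 46121 + 19913 + 24492 + 7971 + 29014 + 2876 + 28214 = 163733
Divide by 8: 163733 / 8 = 20466.625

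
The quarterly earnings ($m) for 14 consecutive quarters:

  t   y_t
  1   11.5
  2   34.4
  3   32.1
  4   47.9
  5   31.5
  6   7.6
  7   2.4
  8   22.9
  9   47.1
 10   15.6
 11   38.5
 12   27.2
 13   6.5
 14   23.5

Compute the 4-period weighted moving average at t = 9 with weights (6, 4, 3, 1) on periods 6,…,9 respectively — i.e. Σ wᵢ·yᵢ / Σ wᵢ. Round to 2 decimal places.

12.21

Weighted sum: 6·7.6 + 4·2.4 + 3·22.9 + 1·47.1 = 45.6 + 9.6 + 68.7 + 47.1 = 171.0
Weight total: 6 + 4 + 3 + 1 = 14
WMA = 171.0 / 14 = 12.21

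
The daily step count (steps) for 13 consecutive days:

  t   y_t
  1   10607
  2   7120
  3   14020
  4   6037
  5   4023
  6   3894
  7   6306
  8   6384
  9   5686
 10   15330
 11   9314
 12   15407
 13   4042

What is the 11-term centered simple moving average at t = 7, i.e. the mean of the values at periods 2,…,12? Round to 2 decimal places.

Sum of periods 2–12: 7120 + 14020 + 6037 + 4023 + 3894 + 6306 + 6384 + 5686 + 15330 + 9314 + 15407 = 93521
Divide by 11: 93521 / 11 = 8501.91

8501.91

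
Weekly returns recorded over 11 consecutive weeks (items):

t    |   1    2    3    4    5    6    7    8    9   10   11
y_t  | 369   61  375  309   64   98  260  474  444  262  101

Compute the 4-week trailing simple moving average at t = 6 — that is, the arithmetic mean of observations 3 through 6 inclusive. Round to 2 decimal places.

Sum of periods 3–6: 375 + 309 + 64 + 98 = 846
Divide by 4: 846 / 4 = 211.50

211.50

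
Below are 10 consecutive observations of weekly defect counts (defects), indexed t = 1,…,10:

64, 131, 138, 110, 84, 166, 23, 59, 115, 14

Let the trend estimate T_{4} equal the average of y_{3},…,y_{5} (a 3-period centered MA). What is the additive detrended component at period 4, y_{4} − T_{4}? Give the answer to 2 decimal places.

-0.67

Trend T_4 = (138 + 110 + 84) / 3 = 332/3 = 110.6667
Detrended value: 110 − 110.6667 = -0.67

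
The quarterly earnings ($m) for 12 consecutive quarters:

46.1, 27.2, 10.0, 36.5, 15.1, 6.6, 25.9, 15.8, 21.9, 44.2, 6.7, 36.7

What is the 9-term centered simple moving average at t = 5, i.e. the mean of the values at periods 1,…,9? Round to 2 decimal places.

Sum of periods 1–9: 46.1 + 27.2 + 10.0 + 36.5 + 15.1 + 6.6 + 25.9 + 15.8 + 21.9 = 205.1
Divide by 9: 205.1 / 9 = 22.79

22.79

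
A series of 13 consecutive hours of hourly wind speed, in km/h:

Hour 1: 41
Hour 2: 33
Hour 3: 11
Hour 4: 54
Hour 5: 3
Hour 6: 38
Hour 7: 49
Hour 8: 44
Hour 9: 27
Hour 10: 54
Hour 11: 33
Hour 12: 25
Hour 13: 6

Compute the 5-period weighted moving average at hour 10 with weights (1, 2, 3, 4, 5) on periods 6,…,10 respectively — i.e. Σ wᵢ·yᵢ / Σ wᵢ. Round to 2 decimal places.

Weighted sum: 1·38 + 2·49 + 3·44 + 4·27 + 5·54 = 38 + 98 + 132 + 108 + 270 = 646
Weight total: 1 + 2 + 3 + 4 + 5 = 15
WMA = 646 / 15 = 43.07

43.07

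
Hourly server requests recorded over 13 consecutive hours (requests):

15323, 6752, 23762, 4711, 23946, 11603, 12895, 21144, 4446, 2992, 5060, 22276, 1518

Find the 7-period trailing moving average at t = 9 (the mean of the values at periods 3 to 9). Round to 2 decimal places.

Sum of periods 3–9: 23762 + 4711 + 23946 + 11603 + 12895 + 21144 + 4446 = 102507
Divide by 7: 102507 / 7 = 14643.86

14643.86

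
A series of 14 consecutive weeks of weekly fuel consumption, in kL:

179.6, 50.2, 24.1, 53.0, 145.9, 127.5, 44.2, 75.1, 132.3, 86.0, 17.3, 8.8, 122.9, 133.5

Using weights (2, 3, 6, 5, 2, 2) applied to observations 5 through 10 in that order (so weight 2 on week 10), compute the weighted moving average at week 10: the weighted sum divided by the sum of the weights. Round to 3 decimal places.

87.580

Weighted sum: 2·145.9 + 3·127.5 + 6·44.2 + 5·75.1 + 2·132.3 + 2·86.0 = 291.8 + 382.5 + 265.2 + 375.5 + 264.6 + 172.0 = 1751.6
Weight total: 2 + 3 + 6 + 5 + 2 + 2 = 20
WMA = 1751.6 / 20 = 87.580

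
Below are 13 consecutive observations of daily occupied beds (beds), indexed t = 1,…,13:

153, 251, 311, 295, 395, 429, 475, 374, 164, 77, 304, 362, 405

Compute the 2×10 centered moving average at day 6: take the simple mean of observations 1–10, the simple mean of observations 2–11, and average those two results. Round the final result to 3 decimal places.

299.950

Sum over 1–10: 153 + 251 + 311 + 295 + 395 + 429 + 475 + 374 + 164 + 77 = 2924
Sum over 2–11: 251 + 311 + 295 + 395 + 429 + 475 + 374 + 164 + 77 + 304 = 3075
CMA at t=6 = (2924 + 3075) / (2·10) = 5999 / 20 = 299.950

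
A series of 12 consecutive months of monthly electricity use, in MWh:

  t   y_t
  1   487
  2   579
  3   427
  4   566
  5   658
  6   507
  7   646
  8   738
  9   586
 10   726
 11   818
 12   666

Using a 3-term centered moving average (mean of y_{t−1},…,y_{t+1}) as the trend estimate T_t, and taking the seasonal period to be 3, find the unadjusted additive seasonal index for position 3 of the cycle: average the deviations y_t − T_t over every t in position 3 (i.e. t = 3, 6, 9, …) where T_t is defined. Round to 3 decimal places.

Season position 3 occurs at t = 3, 6, 9 (where T_t is defined).
t=3: T_3 = 524.00000; y_3 − T_3 = 427 − 524.00000 = -97.00000
t=6: T_6 = 603.66667; y_6 − T_6 = 507 − 603.66667 = -96.66667
t=9: T_9 = 683.33333; y_9 − T_9 = 586 − 683.33333 = -97.33333
Mean deviation: (-97.00000 + -96.66667 + -97.33333) / 3 = -97.000

-97.000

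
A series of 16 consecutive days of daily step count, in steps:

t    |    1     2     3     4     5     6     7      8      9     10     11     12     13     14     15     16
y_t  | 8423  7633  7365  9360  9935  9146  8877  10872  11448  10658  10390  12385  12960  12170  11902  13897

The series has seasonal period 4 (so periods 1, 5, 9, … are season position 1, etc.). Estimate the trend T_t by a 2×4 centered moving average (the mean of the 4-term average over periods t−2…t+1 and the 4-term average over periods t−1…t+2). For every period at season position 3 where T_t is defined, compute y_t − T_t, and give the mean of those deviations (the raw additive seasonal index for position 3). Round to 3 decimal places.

-1019.375

Season position 3 occurs at t = 3, 7, 11 (where T_t is defined).
t=3: T_3 = 8384.25000; y_3 − T_3 = 7365 − 8384.25000 = -1019.25000
t=7: T_7 = 9896.62500; y_7 − T_7 = 8877 − 9896.62500 = -1019.62500
t=11: T_11 = 11409.25000; y_11 − T_11 = 10390 − 11409.25000 = -1019.25000
Mean deviation: (-1019.25000 + -1019.62500 + -1019.25000) / 3 = -1019.375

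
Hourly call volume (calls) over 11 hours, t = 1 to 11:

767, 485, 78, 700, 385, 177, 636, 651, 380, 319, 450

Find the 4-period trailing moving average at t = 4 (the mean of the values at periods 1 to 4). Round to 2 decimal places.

507.50

Sum of periods 1–4: 767 + 485 + 78 + 700 = 2030
Divide by 4: 2030 / 4 = 507.50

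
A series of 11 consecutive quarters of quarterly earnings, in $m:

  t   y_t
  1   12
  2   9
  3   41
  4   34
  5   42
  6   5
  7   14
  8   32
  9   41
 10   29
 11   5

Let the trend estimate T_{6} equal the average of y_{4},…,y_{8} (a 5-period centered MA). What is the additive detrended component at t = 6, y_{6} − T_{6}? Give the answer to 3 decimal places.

-20.400

Trend T_6 = (34 + 42 + 5 + 14 + 32) / 5 = 127/5 = 25.40000
Detrended value: 5 − 25.40000 = -20.400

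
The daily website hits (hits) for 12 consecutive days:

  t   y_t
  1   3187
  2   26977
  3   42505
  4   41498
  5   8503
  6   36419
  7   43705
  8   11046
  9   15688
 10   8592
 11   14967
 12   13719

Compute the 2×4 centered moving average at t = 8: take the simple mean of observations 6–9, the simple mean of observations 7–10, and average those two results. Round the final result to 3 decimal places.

23236.125

Sum over 6–9: 36419 + 43705 + 11046 + 15688 = 106858
Sum over 7–10: 43705 + 11046 + 15688 + 8592 = 79031
CMA at t=8 = (106858 + 79031) / (2·4) = 185889 / 8 = 23236.125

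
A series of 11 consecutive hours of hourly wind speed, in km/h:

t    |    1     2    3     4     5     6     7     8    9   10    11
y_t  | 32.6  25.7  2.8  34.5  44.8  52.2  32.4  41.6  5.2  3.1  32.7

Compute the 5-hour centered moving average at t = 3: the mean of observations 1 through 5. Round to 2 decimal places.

28.08

Sum of periods 1–5: 32.6 + 25.7 + 2.8 + 34.5 + 44.8 = 140.4
Divide by 5: 140.4 / 5 = 28.08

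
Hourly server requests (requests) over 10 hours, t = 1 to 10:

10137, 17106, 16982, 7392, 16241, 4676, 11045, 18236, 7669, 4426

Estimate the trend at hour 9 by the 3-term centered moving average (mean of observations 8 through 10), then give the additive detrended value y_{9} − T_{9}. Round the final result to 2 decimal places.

Trend T_9 = (18236 + 7669 + 4426) / 3 = 30331/3 = 10110.3333
Detrended value: 7669 − 10110.3333 = -2441.33

-2441.33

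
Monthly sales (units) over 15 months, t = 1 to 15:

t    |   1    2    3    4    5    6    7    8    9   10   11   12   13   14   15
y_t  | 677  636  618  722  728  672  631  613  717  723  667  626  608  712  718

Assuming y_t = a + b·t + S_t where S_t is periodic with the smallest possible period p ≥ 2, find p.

5

First differences y_{t+1} − y_t: -41, -18, 104, 6, -56, -41, -18, 104, 6, -56, -41, -18, …
The difference pattern repeats every 5 terms and not for any smaller step, so p = 5.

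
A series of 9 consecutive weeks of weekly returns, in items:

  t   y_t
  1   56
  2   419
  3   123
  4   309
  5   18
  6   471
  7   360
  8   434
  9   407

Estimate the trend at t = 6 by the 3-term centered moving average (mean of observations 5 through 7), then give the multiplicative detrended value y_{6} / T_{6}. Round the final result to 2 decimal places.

Trend T_6 = (18 + 471 + 360) / 3 = 849/3 = 283.0000
Ratio to trend: 471 / 283.0000 = 1.66

1.66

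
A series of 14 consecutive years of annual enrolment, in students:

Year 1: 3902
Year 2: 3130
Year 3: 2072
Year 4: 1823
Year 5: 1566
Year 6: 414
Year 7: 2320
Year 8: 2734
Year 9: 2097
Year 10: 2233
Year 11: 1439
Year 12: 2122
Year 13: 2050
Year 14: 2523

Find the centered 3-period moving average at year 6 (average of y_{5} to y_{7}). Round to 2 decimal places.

Sum of periods 5–7: 1566 + 414 + 2320 = 4300
Divide by 3: 4300 / 3 = 1433.33

1433.33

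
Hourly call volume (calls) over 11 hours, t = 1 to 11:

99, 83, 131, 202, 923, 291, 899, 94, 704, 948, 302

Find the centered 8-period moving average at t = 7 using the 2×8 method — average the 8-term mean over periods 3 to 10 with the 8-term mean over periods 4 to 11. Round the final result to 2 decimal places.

534.69

Sum over 3–10: 131 + 202 + 923 + 291 + 899 + 94 + 704 + 948 = 4192
Sum over 4–11: 202 + 923 + 291 + 899 + 94 + 704 + 948 + 302 = 4363
CMA at t=7 = (4192 + 4363) / (2·8) = 8555 / 16 = 534.69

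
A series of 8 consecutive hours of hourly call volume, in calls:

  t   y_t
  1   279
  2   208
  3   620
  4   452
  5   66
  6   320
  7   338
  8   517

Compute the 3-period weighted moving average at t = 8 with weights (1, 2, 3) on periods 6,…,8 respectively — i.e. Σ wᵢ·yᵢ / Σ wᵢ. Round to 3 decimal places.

424.500

Weighted sum: 1·320 + 2·338 + 3·517 = 320 + 676 + 1551 = 2547
Weight total: 1 + 2 + 3 = 6
WMA = 2547 / 6 = 424.500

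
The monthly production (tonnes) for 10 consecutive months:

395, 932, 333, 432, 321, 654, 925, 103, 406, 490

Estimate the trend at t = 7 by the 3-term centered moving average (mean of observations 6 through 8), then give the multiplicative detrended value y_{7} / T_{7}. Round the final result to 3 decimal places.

Trend T_7 = (654 + 925 + 103) / 3 = 1682/3 = 560.66667
Ratio to trend: 925 / 560.66667 = 1.650

1.650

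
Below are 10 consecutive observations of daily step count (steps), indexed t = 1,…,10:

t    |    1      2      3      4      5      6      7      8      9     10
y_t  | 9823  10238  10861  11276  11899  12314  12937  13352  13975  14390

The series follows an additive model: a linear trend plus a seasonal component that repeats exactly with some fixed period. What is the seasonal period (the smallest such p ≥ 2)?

First differences y_{t+1} − y_t: 415, 623, 415, 623, 415, 623, …
The difference pattern repeats every 2 terms and not for any smaller step, so p = 2.

2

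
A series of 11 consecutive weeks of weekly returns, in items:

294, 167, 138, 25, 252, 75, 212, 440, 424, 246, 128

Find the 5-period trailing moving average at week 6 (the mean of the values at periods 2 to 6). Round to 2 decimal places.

131.40

Sum of periods 2–6: 167 + 138 + 25 + 252 + 75 = 657
Divide by 5: 657 / 5 = 131.40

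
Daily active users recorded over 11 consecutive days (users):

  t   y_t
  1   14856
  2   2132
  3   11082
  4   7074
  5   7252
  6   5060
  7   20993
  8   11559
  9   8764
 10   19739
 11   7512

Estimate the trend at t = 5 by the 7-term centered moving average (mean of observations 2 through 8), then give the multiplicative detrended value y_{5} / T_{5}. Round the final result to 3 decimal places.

0.779

Trend T_5 = (2132 + 11082 + 7074 + 7252 + 5060 + 20993 + 11559) / 7 = 65152/7 = 9307.42857
Ratio to trend: 7252 / 9307.42857 = 0.779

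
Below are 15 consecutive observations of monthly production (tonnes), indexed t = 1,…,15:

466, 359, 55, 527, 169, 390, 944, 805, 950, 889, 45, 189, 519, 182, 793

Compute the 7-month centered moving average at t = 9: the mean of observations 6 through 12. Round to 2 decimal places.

601.71

Sum of periods 6–12: 390 + 944 + 805 + 950 + 889 + 45 + 189 = 4212
Divide by 7: 4212 / 7 = 601.71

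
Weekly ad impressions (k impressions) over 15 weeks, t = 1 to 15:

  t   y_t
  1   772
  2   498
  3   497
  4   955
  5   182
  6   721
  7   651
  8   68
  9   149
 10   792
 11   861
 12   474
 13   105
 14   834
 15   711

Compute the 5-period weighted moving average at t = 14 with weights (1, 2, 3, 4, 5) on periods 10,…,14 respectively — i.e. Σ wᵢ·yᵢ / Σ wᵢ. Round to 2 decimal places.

568.40

Weighted sum: 1·792 + 2·861 + 3·474 + 4·105 + 5·834 = 792 + 1722 + 1422 + 420 + 4170 = 8526
Weight total: 1 + 2 + 3 + 4 + 5 = 15
WMA = 8526 / 15 = 568.40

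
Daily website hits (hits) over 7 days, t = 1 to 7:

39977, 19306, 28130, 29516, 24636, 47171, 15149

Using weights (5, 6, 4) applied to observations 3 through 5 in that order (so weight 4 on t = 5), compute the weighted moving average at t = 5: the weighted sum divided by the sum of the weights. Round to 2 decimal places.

27752.67

Weighted sum: 5·28130 + 6·29516 + 4·24636 = 140650 + 177096 + 98544 = 416290
Weight total: 5 + 6 + 4 = 15
WMA = 416290 / 15 = 27752.67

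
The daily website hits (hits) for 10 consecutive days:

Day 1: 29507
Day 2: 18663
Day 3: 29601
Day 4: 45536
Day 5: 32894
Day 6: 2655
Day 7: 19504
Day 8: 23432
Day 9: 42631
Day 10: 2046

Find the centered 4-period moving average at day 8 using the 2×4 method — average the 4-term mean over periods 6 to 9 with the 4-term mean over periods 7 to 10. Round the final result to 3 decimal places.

21979.375

Sum over 6–9: 2655 + 19504 + 23432 + 42631 = 88222
Sum over 7–10: 19504 + 23432 + 42631 + 2046 = 87613
CMA at t=8 = (88222 + 87613) / (2·4) = 175835 / 8 = 21979.375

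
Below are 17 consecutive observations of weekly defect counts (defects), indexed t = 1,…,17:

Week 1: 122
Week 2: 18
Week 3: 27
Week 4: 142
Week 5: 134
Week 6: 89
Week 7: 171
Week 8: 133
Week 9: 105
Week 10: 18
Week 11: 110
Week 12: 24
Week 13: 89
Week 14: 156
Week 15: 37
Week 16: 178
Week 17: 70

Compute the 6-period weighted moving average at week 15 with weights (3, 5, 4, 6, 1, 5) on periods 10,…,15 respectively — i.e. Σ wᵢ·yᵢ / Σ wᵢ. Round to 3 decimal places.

Weighted sum: 3·18 + 5·110 + 4·24 + 6·89 + 1·156 + 5·37 = 54 + 550 + 96 + 534 + 156 + 185 = 1575
Weight total: 3 + 5 + 4 + 6 + 1 + 5 = 24
WMA = 1575 / 24 = 65.625

65.625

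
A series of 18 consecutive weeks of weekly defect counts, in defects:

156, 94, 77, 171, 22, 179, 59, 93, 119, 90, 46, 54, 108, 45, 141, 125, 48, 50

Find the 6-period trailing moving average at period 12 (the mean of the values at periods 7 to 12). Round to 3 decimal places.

76.833

Sum of periods 7–12: 59 + 93 + 119 + 90 + 46 + 54 = 461
Divide by 6: 461 / 6 = 76.833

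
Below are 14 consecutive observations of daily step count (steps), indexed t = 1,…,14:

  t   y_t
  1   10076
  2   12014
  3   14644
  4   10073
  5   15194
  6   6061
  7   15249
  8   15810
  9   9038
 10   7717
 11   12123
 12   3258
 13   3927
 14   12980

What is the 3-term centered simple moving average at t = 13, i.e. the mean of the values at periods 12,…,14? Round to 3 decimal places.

6721.667

Sum of periods 12–14: 3258 + 3927 + 12980 = 20165
Divide by 3: 20165 / 3 = 6721.667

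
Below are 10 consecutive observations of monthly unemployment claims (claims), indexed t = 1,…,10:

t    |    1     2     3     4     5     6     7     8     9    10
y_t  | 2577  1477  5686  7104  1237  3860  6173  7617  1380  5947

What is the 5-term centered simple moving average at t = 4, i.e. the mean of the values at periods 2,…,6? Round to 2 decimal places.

Sum of periods 2–6: 1477 + 5686 + 7104 + 1237 + 3860 = 19364
Divide by 5: 19364 / 5 = 3872.80

3872.80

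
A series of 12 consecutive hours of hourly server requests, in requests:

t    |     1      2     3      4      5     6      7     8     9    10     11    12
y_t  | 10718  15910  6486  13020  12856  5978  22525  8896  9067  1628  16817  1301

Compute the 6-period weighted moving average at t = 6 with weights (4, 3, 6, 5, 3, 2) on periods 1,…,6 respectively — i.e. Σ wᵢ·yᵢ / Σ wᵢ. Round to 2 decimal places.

Weighted sum: 4·10718 + 3·15910 + 6·6486 + 5·13020 + 3·12856 + 2·5978 = 42872 + 47730 + 38916 + 65100 + 38568 + 11956 = 245142
Weight total: 4 + 3 + 6 + 5 + 3 + 2 = 23
WMA = 245142 / 23 = 10658.35

10658.35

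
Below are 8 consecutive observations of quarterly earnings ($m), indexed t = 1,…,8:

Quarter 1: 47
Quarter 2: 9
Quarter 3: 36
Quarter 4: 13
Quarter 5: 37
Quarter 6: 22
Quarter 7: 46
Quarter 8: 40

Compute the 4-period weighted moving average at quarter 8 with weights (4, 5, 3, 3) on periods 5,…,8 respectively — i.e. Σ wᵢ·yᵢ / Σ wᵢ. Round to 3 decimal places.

Weighted sum: 4·37 + 5·22 + 3·46 + 3·40 = 148 + 110 + 138 + 120 = 516
Weight total: 4 + 5 + 3 + 3 = 15
WMA = 516 / 15 = 34.400

34.400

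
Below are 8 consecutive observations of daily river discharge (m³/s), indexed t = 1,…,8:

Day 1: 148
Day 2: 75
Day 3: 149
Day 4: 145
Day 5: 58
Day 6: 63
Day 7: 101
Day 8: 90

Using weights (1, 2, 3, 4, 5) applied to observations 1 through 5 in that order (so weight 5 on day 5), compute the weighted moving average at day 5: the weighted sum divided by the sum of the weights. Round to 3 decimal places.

107.667

Weighted sum: 1·148 + 2·75 + 3·149 + 4·145 + 5·58 = 148 + 150 + 447 + 580 + 290 = 1615
Weight total: 1 + 2 + 3 + 4 + 5 = 15
WMA = 1615 / 15 = 107.667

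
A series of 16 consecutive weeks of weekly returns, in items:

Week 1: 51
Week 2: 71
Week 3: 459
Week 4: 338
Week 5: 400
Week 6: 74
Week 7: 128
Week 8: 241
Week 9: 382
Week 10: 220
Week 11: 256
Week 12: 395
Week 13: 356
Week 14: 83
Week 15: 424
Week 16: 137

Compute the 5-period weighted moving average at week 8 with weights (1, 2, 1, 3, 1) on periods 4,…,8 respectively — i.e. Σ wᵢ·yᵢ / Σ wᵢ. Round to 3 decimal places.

Weighted sum: 1·338 + 2·400 + 1·74 + 3·128 + 1·241 = 338 + 800 + 74 + 384 + 241 = 1837
Weight total: 1 + 2 + 1 + 3 + 1 = 8
WMA = 1837 / 8 = 229.625

229.625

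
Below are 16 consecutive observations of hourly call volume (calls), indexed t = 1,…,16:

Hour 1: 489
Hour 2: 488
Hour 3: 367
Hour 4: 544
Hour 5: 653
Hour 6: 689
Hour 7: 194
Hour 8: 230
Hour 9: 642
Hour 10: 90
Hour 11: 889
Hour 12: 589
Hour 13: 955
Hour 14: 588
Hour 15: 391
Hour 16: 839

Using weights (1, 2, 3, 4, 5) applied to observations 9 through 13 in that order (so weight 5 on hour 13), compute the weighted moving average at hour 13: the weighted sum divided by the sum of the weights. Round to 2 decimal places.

708.00

Weighted sum: 1·642 + 2·90 + 3·889 + 4·589 + 5·955 = 642 + 180 + 2667 + 2356 + 4775 = 10620
Weight total: 1 + 2 + 3 + 4 + 5 = 15
WMA = 10620 / 15 = 708.00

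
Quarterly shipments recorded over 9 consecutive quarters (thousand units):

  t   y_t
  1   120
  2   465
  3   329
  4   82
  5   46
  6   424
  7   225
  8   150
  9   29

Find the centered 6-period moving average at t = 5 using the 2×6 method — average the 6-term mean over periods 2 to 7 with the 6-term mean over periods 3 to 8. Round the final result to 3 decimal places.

235.583

Sum over 2–7: 465 + 329 + 82 + 46 + 424 + 225 = 1571
Sum over 3–8: 329 + 82 + 46 + 424 + 225 + 150 = 1256
CMA at t=5 = (1571 + 1256) / (2·6) = 2827 / 12 = 235.583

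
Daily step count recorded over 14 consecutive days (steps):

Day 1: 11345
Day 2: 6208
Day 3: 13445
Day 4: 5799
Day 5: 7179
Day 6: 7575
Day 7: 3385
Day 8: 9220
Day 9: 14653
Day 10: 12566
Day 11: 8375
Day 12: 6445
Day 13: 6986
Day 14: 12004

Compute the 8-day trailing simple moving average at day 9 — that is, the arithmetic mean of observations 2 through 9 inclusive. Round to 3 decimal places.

8433.000

Sum of periods 2–9: 6208 + 13445 + 5799 + 7179 + 7575 + 3385 + 9220 + 14653 = 67464
Divide by 8: 67464 / 8 = 8433.000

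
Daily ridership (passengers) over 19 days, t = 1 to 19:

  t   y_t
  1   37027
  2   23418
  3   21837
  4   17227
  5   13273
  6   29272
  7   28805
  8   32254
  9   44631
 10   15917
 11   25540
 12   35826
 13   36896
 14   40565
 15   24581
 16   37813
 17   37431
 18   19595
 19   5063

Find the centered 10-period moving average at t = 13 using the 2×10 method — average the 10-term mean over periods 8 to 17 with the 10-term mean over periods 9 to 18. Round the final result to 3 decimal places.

32512.450

Sum over 8–17: 32254 + 44631 + 15917 + 25540 + 35826 + 36896 + 40565 + 24581 + 37813 + 37431 = 331454
Sum over 9–18: 44631 + 15917 + 25540 + 35826 + 36896 + 40565 + 24581 + 37813 + 37431 + 19595 = 318795
CMA at t=13 = (331454 + 318795) / (2·10) = 650249 / 20 = 32512.450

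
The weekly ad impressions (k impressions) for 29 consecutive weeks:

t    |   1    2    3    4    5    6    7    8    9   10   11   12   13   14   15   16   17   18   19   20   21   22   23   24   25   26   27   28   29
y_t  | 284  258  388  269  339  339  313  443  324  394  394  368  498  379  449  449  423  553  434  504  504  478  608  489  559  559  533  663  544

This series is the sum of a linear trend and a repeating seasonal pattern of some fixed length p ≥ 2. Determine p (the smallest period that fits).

5

First differences y_{t+1} − y_t: -26, 130, -119, 70, 0, -26, 130, -119, 70, 0, -26, 130, …
The difference pattern repeats every 5 terms and not for any smaller step, so p = 5.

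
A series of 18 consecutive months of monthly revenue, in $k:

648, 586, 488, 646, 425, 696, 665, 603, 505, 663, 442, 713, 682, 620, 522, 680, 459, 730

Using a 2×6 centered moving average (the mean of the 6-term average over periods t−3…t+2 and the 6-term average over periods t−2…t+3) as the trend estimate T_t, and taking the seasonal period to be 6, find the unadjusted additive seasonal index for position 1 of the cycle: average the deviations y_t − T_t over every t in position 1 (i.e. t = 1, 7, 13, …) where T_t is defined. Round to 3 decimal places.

Season position 1 occurs at t = 7, 13 (where T_t is defined).
t=7: T_7 = 591.41667; y_7 − T_7 = 665 − 591.41667 = 73.58333
t=13: T_13 = 608.41667; y_13 − T_13 = 682 − 608.41667 = 73.58333
Mean deviation: (73.58333 + 73.58333) / 2 = 73.583

73.583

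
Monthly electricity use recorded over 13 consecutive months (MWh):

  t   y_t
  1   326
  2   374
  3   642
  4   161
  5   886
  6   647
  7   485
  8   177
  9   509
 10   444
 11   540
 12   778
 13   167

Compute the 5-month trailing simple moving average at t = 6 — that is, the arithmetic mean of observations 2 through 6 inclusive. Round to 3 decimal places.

542.000

Sum of periods 2–6: 374 + 642 + 161 + 886 + 647 = 2710
Divide by 5: 2710 / 5 = 542.000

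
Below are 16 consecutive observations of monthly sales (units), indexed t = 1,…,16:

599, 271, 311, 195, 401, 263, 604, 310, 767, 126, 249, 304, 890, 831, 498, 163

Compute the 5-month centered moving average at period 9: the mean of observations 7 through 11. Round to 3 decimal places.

Sum of periods 7–11: 604 + 310 + 767 + 126 + 249 = 2056
Divide by 5: 2056 / 5 = 411.200

411.200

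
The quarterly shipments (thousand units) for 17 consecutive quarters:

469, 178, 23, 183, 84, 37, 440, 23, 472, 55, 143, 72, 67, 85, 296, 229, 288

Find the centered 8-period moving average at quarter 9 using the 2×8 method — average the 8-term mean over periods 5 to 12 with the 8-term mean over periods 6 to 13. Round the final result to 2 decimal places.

Sum over 5–12: 84 + 37 + 440 + 23 + 472 + 55 + 143 + 72 = 1326
Sum over 6–13: 37 + 440 + 23 + 472 + 55 + 143 + 72 + 67 = 1309
CMA at t=9 = (1326 + 1309) / (2·8) = 2635 / 16 = 164.69

164.69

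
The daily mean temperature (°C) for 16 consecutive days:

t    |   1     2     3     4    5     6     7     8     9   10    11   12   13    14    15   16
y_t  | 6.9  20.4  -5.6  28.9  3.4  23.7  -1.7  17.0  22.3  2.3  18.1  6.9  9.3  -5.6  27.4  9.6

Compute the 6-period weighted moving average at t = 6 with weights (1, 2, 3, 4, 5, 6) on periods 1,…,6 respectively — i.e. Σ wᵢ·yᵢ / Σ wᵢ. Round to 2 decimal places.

Weighted sum: 1·6.9 + 2·20.4 + 3·-5.6 + 4·28.9 + 5·3.4 + 6·23.7 = 6.9 + 40.8 + -16.8 + 115.6 + 17.0 + 142.2 = 305.7
Weight total: 1 + 2 + 3 + 4 + 5 + 6 = 21
WMA = 305.7 / 21 = 14.56

14.56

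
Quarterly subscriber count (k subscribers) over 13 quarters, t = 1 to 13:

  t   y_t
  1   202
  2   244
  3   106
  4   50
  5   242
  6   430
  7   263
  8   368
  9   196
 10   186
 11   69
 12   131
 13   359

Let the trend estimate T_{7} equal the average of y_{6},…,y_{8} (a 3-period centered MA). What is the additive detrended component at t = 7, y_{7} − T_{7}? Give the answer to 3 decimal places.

Trend T_7 = (430 + 263 + 368) / 3 = 1061/3 = 353.66667
Detrended value: 263 − 353.66667 = -90.667

-90.667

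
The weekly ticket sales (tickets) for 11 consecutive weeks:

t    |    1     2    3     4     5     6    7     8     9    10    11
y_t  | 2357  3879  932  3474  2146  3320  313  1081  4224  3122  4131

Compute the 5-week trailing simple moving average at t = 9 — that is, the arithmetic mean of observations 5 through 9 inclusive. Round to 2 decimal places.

Sum of periods 5–9: 2146 + 3320 + 313 + 1081 + 4224 = 11084
Divide by 5: 11084 / 5 = 2216.80

2216.80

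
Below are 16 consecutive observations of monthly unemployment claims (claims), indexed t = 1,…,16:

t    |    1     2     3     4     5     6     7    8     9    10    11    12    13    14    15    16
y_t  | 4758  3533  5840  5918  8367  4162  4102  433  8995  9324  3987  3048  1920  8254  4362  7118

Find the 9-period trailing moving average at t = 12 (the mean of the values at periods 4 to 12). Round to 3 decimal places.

5370.667

Sum of periods 4–12: 5918 + 8367 + 4162 + 4102 + 433 + 8995 + 9324 + 3987 + 3048 = 48336
Divide by 9: 48336 / 9 = 5370.667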